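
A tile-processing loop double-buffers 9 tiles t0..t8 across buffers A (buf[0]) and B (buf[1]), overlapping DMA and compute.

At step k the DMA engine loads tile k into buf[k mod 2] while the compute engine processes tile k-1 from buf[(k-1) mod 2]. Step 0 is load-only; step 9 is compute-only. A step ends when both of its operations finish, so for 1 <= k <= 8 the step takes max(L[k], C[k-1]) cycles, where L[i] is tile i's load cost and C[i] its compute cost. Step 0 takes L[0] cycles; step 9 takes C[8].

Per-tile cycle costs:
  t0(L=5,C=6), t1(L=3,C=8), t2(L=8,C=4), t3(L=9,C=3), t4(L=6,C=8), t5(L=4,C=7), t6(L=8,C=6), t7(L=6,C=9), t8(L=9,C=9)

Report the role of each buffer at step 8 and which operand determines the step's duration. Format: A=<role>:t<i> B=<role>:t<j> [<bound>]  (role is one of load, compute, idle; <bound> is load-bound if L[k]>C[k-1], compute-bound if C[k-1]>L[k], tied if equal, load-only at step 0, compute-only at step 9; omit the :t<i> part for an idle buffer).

step 0: L[0]=5 → dur=5, Σ=5 | A=load:t0 B=idle [load-only]
step 1: L[1]=3 C[0]=6 → dur=6, Σ=11 | A=compute:t0 B=load:t1 [compute-bound]
step 2: L[2]=8 C[1]=8 → dur=8, Σ=19 | A=load:t2 B=compute:t1 [tied]
step 3: L[3]=9 C[2]=4 → dur=9, Σ=28 | A=compute:t2 B=load:t3 [load-bound]
step 4: L[4]=6 C[3]=3 → dur=6, Σ=34 | A=load:t4 B=compute:t3 [load-bound]
step 5: L[5]=4 C[4]=8 → dur=8, Σ=42 | A=compute:t4 B=load:t5 [compute-bound]
step 6: L[6]=8 C[5]=7 → dur=8, Σ=50 | A=load:t6 B=compute:t5 [load-bound]
step 7: L[7]=6 C[6]=6 → dur=6, Σ=56 | A=compute:t6 B=load:t7 [tied]
step 8: L[8]=9 C[7]=9 → dur=9, Σ=65 | A=load:t8 B=compute:t7 [tied]
step 9: C[8]=9 → dur=9, Σ=74 | A=compute:t8 B=idle [compute-only]

step 8: A=load:t8 B=compute:t7 [tied]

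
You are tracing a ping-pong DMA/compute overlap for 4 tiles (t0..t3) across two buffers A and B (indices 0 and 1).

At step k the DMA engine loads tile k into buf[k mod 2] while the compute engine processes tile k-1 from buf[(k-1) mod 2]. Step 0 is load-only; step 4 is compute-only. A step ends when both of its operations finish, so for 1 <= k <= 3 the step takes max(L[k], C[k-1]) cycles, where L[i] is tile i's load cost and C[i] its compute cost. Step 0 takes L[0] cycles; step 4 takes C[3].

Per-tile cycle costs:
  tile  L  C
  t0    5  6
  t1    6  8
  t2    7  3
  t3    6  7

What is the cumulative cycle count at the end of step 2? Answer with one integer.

end_cycle[2] = 19

step 0: L[0]=5 → dur=5, Σ=5 | A=load:t0 B=idle [load-only]
step 1: L[1]=6 C[0]=6 → dur=6, Σ=11 | A=compute:t0 B=load:t1 [tied]
step 2: L[2]=7 C[1]=8 → dur=8, Σ=19 | A=load:t2 B=compute:t1 [compute-bound]
step 3: L[3]=6 C[2]=3 → dur=6, Σ=25 | A=compute:t2 B=load:t3 [load-bound]
step 4: C[3]=7 → dur=7, Σ=32 | A=idle B=compute:t3 [compute-only]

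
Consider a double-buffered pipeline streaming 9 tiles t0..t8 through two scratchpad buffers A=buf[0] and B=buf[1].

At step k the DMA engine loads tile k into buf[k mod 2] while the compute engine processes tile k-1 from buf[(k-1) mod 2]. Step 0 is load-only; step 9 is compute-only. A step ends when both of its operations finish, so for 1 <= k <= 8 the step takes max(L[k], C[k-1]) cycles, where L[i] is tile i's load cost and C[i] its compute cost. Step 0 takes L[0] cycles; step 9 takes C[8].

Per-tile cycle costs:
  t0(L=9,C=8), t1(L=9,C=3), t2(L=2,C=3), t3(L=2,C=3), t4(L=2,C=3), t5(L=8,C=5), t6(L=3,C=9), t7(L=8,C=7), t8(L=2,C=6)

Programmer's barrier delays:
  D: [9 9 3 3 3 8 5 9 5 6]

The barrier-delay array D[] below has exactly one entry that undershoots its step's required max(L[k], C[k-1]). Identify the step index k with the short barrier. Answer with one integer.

hazard at step 8

step 0: need L[0]=9 = 9; D[0]=9 ok
step 1: need max(L[1]=9,C[0]=8) = 9; D[1]=9 ok
step 2: need max(L[2]=2,C[1]=3) = 3; D[2]=3 ok
step 3: need max(L[3]=2,C[2]=3) = 3; D[3]=3 ok
step 4: need max(L[4]=2,C[3]=3) = 3; D[4]=3 ok
step 5: need max(L[5]=8,C[4]=3) = 8; D[5]=8 ok
step 6: need max(L[6]=3,C[5]=5) = 5; D[6]=5 ok
step 7: need max(L[7]=8,C[6]=9) = 9; D[7]=9 ok
step 8: need max(L[8]=2,C[7]=7) = 7; D[8]=5 SHORT
step 9: need C[8]=6 = 6; D[9]=6 ok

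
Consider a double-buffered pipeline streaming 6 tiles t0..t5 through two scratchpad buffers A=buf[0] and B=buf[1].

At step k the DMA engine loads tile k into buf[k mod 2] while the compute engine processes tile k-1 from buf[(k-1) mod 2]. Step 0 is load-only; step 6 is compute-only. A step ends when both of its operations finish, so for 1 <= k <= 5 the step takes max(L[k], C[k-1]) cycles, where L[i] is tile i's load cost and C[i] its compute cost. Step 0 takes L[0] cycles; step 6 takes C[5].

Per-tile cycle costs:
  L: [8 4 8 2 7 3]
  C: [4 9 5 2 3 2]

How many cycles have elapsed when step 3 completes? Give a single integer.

end_cycle[3] = 26

  0. 8=8c; end=8; A:t0 B:-
  1. max(4,4)=4c; end=12; A:t0 B:t1
  2. max(8,9)=9c; end=21; A:t2 B:t1
  3. max(2,5)=5c; end=26; A:t2 B:t3
  4. max(7,2)=7c; end=33; A:t4 B:t3
  5. max(3,3)=3c; end=36; A:t4 B:t5
  6. 2=2c; end=38; A:t4 B:t5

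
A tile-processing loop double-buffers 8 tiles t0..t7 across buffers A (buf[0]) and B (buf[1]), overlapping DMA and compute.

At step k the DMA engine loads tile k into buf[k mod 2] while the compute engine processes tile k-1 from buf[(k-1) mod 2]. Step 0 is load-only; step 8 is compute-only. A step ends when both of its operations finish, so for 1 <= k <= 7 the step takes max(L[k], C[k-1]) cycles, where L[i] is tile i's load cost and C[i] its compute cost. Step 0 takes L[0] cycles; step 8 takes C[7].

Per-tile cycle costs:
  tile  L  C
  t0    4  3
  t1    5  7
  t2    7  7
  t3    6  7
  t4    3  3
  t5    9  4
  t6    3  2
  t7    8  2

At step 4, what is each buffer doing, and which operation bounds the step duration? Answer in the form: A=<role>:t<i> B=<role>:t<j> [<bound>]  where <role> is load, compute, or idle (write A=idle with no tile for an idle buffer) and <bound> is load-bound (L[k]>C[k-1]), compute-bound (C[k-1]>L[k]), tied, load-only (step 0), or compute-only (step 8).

step 4: A=load:t4 B=compute:t3 [compute-bound]

k=0 load=t0/4c comp=- wait=4 total=4
k=1 load=t1/5c comp=t0/3c wait=5 total=9
k=2 load=t2/7c comp=t1/7c wait=7 total=16
k=3 load=t3/6c comp=t2/7c wait=7 total=23
k=4 load=t4/3c comp=t3/7c wait=7 total=30
k=5 load=t5/9c comp=t4/3c wait=9 total=39
k=6 load=t6/3c comp=t5/4c wait=4 total=43
k=7 load=t7/8c comp=t6/2c wait=8 total=51
k=8 load=- comp=t7/2c wait=2 total=53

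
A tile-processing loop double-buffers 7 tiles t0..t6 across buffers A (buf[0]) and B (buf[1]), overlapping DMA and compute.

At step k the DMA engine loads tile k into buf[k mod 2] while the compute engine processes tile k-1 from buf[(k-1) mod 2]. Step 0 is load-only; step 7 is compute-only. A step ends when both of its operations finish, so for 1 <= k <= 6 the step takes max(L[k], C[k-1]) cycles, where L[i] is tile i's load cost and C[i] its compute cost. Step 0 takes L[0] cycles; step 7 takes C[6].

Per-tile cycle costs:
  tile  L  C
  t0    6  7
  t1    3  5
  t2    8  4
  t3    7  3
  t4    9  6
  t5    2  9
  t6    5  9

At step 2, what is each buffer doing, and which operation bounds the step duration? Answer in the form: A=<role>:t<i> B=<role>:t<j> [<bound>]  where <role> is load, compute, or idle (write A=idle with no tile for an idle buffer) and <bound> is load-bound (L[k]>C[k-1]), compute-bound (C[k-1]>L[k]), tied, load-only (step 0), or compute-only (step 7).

step 2: A=load:t2 B=compute:t1 [load-bound]

step 0: L[0]=6 → dur=6, Σ=6 | A=load:t0 B=idle [load-only]
step 1: L[1]=3 C[0]=7 → dur=7, Σ=13 | A=compute:t0 B=load:t1 [compute-bound]
step 2: L[2]=8 C[1]=5 → dur=8, Σ=21 | A=load:t2 B=compute:t1 [load-bound]
step 3: L[3]=7 C[2]=4 → dur=7, Σ=28 | A=compute:t2 B=load:t3 [load-bound]
step 4: L[4]=9 C[3]=3 → dur=9, Σ=37 | A=load:t4 B=compute:t3 [load-bound]
step 5: L[5]=2 C[4]=6 → dur=6, Σ=43 | A=compute:t4 B=load:t5 [compute-bound]
step 6: L[6]=5 C[5]=9 → dur=9, Σ=52 | A=load:t6 B=compute:t5 [compute-bound]
step 7: C[6]=9 → dur=9, Σ=61 | A=compute:t6 B=idle [compute-only]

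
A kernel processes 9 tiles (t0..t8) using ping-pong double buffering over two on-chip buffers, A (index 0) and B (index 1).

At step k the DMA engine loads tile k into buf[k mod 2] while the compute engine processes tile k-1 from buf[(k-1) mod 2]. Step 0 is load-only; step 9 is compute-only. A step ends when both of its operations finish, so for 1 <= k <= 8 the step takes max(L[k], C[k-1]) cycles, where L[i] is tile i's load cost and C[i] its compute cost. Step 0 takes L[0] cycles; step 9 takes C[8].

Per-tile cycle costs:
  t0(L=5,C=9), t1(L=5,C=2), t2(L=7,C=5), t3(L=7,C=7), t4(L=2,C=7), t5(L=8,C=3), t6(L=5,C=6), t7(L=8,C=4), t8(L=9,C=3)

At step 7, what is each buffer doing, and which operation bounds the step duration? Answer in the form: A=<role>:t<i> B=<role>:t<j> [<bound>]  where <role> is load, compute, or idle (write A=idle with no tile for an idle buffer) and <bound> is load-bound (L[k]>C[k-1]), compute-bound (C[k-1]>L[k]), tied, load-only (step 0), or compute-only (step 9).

  0. 5=5c; end=5; A:t0 B:-
  1. max(5,9)=9c; end=14; A:t0 B:t1
  2. max(7,2)=7c; end=21; A:t2 B:t1
  3. max(7,5)=7c; end=28; A:t2 B:t3
  4. max(2,7)=7c; end=35; A:t4 B:t3
  5. max(8,7)=8c; end=43; A:t4 B:t5
  6. max(5,3)=5c; end=48; A:t6 B:t5
  7. max(8,6)=8c; end=56; A:t6 B:t7
  8. max(9,4)=9c; end=65; A:t8 B:t7
  9. 3=3c; end=68; A:t8 B:t7

step 7: A=compute:t6 B=load:t7 [load-bound]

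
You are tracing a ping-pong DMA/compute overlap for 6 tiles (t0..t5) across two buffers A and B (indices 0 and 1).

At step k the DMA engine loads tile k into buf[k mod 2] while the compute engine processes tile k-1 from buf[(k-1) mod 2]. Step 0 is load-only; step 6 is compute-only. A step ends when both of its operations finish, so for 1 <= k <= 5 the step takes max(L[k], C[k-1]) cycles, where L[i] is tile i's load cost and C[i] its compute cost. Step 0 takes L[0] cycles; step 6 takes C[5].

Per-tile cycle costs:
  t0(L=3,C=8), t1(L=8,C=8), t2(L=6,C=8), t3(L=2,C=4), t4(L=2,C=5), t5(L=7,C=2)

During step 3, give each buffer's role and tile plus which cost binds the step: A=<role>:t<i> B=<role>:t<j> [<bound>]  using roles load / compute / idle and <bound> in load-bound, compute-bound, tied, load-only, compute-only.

step 3: A=compute:t2 B=load:t3 [compute-bound]

  0. 3=3c; end=3; A:t0 B:-
  1. max(8,8)=8c; end=11; A:t0 B:t1
  2. max(6,8)=8c; end=19; A:t2 B:t1
  3. max(2,8)=8c; end=27; A:t2 B:t3
  4. max(2,4)=4c; end=31; A:t4 B:t3
  5. max(7,5)=7c; end=38; A:t4 B:t5
  6. 2=2c; end=40; A:t4 B:t5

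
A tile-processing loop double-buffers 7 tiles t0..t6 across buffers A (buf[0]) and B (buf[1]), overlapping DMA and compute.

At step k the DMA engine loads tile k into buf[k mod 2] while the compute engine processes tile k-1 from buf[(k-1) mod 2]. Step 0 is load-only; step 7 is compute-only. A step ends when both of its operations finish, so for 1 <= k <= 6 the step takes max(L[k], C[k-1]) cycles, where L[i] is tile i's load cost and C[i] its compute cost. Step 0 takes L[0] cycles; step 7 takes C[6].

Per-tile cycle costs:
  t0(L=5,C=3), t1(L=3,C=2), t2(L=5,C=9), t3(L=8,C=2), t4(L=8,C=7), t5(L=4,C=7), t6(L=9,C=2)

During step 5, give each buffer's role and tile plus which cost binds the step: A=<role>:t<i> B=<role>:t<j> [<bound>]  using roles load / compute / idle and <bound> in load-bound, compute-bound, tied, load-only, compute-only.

  0. 5=5c; end=5; A:t0 B:-
  1. max(3,3)=3c; end=8; A:t0 B:t1
  2. max(5,2)=5c; end=13; A:t2 B:t1
  3. max(8,9)=9c; end=22; A:t2 B:t3
  4. max(8,2)=8c; end=30; A:t4 B:t3
  5. max(4,7)=7c; end=37; A:t4 B:t5
  6. max(9,7)=9c; end=46; A:t6 B:t5
  7. 2=2c; end=48; A:t6 B:t5

step 5: A=compute:t4 B=load:t5 [compute-bound]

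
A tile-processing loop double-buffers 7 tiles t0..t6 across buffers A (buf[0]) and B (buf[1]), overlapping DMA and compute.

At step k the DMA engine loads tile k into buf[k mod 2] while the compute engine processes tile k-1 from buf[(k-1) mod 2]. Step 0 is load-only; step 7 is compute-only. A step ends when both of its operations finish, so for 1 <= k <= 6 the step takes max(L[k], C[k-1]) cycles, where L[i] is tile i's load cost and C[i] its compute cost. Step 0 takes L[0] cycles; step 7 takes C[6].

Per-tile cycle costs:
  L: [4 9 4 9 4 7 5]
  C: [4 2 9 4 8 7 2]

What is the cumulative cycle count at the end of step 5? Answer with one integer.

end_cycle[5] = 38

k=0 load=t0/4c comp=- wait=4 total=4
k=1 load=t1/9c comp=t0/4c wait=9 total=13
k=2 load=t2/4c comp=t1/2c wait=4 total=17
k=3 load=t3/9c comp=t2/9c wait=9 total=26
k=4 load=t4/4c comp=t3/4c wait=4 total=30
k=5 load=t5/7c comp=t4/8c wait=8 total=38
k=6 load=t6/5c comp=t5/7c wait=7 total=45
k=7 load=- comp=t6/2c wait=2 total=47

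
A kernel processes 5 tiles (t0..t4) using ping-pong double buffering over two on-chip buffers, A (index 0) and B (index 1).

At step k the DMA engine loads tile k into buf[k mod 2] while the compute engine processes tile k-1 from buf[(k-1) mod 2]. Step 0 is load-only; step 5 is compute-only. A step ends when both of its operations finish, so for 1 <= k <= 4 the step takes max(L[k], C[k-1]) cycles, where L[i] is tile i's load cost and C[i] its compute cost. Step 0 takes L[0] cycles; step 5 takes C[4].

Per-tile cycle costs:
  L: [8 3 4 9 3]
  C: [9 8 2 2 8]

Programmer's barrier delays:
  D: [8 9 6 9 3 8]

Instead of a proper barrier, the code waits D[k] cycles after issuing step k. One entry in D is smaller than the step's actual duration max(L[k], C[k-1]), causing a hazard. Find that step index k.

hazard at step 2

[0] required=L[0]=8=8 vs D=8 ok
[1] required=max(L[1]=3,C[0]=9)=9 vs D=9 ok
[2] required=max(L[2]=4,C[1]=8)=8 vs D=6 SHORT
[3] required=max(L[3]=9,C[2]=2)=9 vs D=9 ok
[4] required=max(L[4]=3,C[3]=2)=3 vs D=3 ok
[5] required=C[4]=8=8 vs D=8 ok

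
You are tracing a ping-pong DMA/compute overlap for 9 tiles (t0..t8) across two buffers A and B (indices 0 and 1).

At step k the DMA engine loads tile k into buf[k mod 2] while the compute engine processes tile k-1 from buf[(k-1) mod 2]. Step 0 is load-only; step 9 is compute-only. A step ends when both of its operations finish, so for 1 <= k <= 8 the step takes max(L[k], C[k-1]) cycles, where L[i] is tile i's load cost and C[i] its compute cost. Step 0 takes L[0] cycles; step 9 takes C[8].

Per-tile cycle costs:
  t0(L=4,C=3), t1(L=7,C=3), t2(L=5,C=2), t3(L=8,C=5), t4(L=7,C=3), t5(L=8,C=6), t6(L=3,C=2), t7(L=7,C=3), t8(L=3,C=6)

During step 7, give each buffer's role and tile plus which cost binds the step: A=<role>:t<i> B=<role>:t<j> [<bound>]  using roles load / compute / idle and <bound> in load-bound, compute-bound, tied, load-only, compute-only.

step 7: A=compute:t6 B=load:t7 [load-bound]

  0. 4=4c; end=4; A:t0 B:-
  1. max(7,3)=7c; end=11; A:t0 B:t1
  2. max(5,3)=5c; end=16; A:t2 B:t1
  3. max(8,2)=8c; end=24; A:t2 B:t3
  4. max(7,5)=7c; end=31; A:t4 B:t3
  5. max(8,3)=8c; end=39; A:t4 B:t5
  6. max(3,6)=6c; end=45; A:t6 B:t5
  7. max(7,2)=7c; end=52; A:t6 B:t7
  8. max(3,3)=3c; end=55; A:t8 B:t7
  9. 6=6c; end=61; A:t8 B:t7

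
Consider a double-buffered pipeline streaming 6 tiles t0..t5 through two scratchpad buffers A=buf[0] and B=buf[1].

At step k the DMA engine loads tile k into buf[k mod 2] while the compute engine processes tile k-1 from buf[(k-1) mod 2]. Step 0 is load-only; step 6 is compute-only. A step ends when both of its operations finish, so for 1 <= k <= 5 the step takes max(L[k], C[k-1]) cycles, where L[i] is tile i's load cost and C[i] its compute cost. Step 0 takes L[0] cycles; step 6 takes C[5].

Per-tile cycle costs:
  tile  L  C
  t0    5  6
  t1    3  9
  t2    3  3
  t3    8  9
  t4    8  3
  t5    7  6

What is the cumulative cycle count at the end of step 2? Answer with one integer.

  0. 5=5c; end=5; A:t0 B:-
  1. max(3,6)=6c; end=11; A:t0 B:t1
  2. max(3,9)=9c; end=20; A:t2 B:t1
  3. max(8,3)=8c; end=28; A:t2 B:t3
  4. max(8,9)=9c; end=37; A:t4 B:t3
  5. max(7,3)=7c; end=44; A:t4 B:t5
  6. 6=6c; end=50; A:t4 B:t5

end_cycle[2] = 20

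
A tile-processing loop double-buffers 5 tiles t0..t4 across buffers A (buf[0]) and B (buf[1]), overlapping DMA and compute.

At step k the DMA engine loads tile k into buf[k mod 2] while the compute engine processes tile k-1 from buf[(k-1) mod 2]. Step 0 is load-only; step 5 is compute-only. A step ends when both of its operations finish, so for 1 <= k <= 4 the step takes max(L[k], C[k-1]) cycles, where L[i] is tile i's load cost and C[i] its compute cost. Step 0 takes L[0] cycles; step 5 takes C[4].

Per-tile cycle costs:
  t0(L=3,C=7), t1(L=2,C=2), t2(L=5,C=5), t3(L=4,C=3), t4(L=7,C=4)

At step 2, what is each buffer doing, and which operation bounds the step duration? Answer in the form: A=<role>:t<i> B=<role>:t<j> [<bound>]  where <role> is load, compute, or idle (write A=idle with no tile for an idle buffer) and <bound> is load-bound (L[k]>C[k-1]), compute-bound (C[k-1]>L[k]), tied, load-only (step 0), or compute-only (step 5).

step 2: A=load:t2 B=compute:t1 [load-bound]

  0. 3=3c; end=3; A:t0 B:-
  1. max(2,7)=7c; end=10; A:t0 B:t1
  2. max(5,2)=5c; end=15; A:t2 B:t1
  3. max(4,5)=5c; end=20; A:t2 B:t3
  4. max(7,3)=7c; end=27; A:t4 B:t3
  5. 4=4c; end=31; A:t4 B:t3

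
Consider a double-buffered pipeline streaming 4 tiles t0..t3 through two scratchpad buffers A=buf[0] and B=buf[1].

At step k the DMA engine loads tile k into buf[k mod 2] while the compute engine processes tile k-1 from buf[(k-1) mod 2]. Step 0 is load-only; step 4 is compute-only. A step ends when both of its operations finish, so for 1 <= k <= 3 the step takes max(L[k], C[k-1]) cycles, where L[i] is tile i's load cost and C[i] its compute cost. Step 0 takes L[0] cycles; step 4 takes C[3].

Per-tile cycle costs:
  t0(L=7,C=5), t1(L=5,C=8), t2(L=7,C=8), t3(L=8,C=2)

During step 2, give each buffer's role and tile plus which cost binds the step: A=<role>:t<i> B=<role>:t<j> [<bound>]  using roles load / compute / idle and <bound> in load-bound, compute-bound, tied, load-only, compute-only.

step 2: A=load:t2 B=compute:t1 [compute-bound]

  0. 7=7c; end=7; A:t0 B:-
  1. max(5,5)=5c; end=12; A:t0 B:t1
  2. max(7,8)=8c; end=20; A:t2 B:t1
  3. max(8,8)=8c; end=28; A:t2 B:t3
  4. 2=2c; end=30; A:t2 B:t3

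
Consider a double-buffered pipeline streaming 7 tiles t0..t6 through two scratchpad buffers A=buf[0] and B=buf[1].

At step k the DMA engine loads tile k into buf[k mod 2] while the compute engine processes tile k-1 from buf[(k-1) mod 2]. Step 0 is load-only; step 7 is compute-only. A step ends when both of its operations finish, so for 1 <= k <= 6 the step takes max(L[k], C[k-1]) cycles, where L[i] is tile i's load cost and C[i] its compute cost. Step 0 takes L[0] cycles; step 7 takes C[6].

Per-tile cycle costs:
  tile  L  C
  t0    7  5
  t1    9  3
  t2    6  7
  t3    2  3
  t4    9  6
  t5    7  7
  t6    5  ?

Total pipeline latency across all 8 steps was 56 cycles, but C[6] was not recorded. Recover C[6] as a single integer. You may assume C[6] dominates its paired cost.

step 0 → dur = L[0]=7 = 7
step 1 → dur = max(L[1]=9, C[0]=5) = 9
step 2 → dur = max(L[2]=6, C[1]=3) = 6
step 3 → dur = max(L[3]=2, C[2]=7) = 7
step 4 → dur = max(L[4]=9, C[3]=3) = 9
step 5 → dur = max(L[5]=7, C[4]=6) = 7
step 6 → dur = max(L[6]=5, C[5]=7) = 7
step 7 → dur = C[6]=? = C[6]  (unknown; binding)
sum of known step durations = 52
dur[7] = total - known = 56 - 52 = 4
C[6] is the binding max in step 7, so C[6] = dur[7] = 4

C[6] = 4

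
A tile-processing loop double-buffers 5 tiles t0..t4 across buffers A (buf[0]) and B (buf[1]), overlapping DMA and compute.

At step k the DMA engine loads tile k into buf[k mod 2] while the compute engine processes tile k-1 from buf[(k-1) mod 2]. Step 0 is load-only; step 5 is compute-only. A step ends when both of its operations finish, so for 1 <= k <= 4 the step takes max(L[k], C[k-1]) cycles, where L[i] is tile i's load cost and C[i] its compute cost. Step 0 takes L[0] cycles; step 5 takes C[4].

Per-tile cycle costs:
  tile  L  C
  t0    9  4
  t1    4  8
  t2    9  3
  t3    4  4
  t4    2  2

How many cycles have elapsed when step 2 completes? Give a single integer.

k=0 load=t0/9c comp=- wait=9 total=9
k=1 load=t1/4c comp=t0/4c wait=4 total=13
k=2 load=t2/9c comp=t1/8c wait=9 total=22
k=3 load=t3/4c comp=t2/3c wait=4 total=26
k=4 load=t4/2c comp=t3/4c wait=4 total=30
k=5 load=- comp=t4/2c wait=2 total=32

end_cycle[2] = 22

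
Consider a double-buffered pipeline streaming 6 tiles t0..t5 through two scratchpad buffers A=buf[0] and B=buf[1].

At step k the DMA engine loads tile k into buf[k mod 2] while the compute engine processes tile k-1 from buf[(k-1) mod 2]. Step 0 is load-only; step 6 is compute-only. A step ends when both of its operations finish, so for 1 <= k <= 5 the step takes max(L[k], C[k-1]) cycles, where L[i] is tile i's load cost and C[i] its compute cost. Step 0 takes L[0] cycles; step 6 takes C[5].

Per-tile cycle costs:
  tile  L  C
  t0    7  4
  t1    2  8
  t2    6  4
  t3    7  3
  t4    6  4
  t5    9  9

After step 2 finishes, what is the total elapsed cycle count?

k=0 load=t0/7c comp=- wait=7 total=7
k=1 load=t1/2c comp=t0/4c wait=4 total=11
k=2 load=t2/6c comp=t1/8c wait=8 total=19
k=3 load=t3/7c comp=t2/4c wait=7 total=26
k=4 load=t4/6c comp=t3/3c wait=6 total=32
k=5 load=t5/9c comp=t4/4c wait=9 total=41
k=6 load=- comp=t5/9c wait=9 total=50

end_cycle[2] = 19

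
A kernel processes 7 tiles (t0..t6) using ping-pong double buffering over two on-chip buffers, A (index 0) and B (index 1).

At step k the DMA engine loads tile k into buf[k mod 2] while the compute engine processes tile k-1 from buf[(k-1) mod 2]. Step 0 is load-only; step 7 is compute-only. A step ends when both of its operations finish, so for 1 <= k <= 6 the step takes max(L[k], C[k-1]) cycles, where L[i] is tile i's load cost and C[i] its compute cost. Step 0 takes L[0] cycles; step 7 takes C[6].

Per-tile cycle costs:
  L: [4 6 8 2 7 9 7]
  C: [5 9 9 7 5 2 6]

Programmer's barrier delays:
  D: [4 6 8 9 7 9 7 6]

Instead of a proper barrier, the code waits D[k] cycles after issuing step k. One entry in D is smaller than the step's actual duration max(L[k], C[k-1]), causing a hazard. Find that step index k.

step 0: need L[0]=4 = 4; D[0]=4 ok
step 1: need max(L[1]=6,C[0]=5) = 6; D[1]=6 ok
step 2: need max(L[2]=8,C[1]=9) = 9; D[2]=8 SHORT
step 3: need max(L[3]=2,C[2]=9) = 9; D[3]=9 ok
step 4: need max(L[4]=7,C[3]=7) = 7; D[4]=7 ok
step 5: need max(L[5]=9,C[4]=5) = 9; D[5]=9 ok
step 6: need max(L[6]=7,C[5]=2) = 7; D[6]=7 ok
step 7: need C[6]=6 = 6; D[7]=6 ok

hazard at step 2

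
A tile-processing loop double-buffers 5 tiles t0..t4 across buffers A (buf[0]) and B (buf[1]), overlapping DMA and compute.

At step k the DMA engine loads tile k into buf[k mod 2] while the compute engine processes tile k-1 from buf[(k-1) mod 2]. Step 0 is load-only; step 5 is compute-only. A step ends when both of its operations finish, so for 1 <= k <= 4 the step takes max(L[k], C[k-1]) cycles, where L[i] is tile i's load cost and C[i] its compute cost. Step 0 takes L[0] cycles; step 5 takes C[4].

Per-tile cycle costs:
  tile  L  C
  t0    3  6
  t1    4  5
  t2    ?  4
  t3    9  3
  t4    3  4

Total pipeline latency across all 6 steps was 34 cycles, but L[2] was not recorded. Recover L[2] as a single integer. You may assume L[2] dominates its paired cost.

L[2] = 9

step 0 | dur = L[0]=3 = 3
step 1 | dur = max(L[1]=4, C[0]=6) = 6
step 2 | dur = max(L[2]=?, C[1]=5) = L[2]  (unknown; binding)
step 3 | dur = max(L[3]=9, C[2]=4) = 9
step 4 | dur = max(L[4]=3, C[3]=3) = 3
step 5 | dur = C[4]=4 = 4
sum of known step durations = 25
dur[2] = total - known = 34 - 25 = 9
L[2] is the binding max in step 2, so L[2] = dur[2] = 9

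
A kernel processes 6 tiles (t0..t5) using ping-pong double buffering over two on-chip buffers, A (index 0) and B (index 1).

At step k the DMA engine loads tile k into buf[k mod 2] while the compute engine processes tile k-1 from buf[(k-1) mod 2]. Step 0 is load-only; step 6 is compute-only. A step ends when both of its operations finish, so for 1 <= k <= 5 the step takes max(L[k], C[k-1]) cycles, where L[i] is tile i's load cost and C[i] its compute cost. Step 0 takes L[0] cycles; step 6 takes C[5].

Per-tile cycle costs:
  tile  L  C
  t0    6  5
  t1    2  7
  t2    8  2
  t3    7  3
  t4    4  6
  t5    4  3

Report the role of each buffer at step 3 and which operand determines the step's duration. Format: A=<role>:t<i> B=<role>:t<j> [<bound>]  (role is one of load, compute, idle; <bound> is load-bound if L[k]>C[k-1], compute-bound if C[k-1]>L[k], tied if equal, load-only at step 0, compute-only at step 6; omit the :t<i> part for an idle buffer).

step 3: A=compute:t2 B=load:t3 [load-bound]

  0. 6=6c; end=6; A:t0 B:-
  1. max(2,5)=5c; end=11; A:t0 B:t1
  2. max(8,7)=8c; end=19; A:t2 B:t1
  3. max(7,2)=7c; end=26; A:t2 B:t3
  4. max(4,3)=4c; end=30; A:t4 B:t3
  5. max(4,6)=6c; end=36; A:t4 B:t5
  6. 3=3c; end=39; A:t4 B:t5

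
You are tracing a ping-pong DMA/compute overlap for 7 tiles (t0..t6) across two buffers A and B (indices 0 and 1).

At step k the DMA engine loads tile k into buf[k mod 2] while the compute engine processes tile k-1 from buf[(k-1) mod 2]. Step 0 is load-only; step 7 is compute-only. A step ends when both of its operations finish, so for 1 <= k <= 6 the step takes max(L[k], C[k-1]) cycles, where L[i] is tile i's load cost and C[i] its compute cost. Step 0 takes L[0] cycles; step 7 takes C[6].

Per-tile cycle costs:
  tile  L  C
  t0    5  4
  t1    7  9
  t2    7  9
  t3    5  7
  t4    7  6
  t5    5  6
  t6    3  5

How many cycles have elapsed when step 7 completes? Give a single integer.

end_cycle[7] = 54

step 0: L[0]=5 → dur=5, Σ=5 | A=load:t0 B=idle [load-only]
step 1: L[1]=7 C[0]=4 → dur=7, Σ=12 | A=compute:t0 B=load:t1 [load-bound]
step 2: L[2]=7 C[1]=9 → dur=9, Σ=21 | A=load:t2 B=compute:t1 [compute-bound]
step 3: L[3]=5 C[2]=9 → dur=9, Σ=30 | A=compute:t2 B=load:t3 [compute-bound]
step 4: L[4]=7 C[3]=7 → dur=7, Σ=37 | A=load:t4 B=compute:t3 [tied]
step 5: L[5]=5 C[4]=6 → dur=6, Σ=43 | A=compute:t4 B=load:t5 [compute-bound]
step 6: L[6]=3 C[5]=6 → dur=6, Σ=49 | A=load:t6 B=compute:t5 [compute-bound]
step 7: C[6]=5 → dur=5, Σ=54 | A=compute:t6 B=idle [compute-only]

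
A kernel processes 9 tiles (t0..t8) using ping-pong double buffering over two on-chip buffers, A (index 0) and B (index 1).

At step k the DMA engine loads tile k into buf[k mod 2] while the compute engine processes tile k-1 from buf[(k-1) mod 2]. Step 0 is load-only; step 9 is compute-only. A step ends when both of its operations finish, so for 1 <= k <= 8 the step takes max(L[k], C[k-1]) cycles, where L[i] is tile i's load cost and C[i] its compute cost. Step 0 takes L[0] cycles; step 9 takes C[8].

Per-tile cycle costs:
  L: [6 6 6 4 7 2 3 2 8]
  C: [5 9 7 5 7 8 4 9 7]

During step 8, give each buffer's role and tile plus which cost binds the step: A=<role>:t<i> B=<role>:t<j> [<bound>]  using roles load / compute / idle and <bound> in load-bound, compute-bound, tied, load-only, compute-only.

step 8: A=load:t8 B=compute:t7 [compute-bound]

k=0 load=t0/6c comp=- wait=6 total=6
k=1 load=t1/6c comp=t0/5c wait=6 total=12
k=2 load=t2/6c comp=t1/9c wait=9 total=21
k=3 load=t3/4c comp=t2/7c wait=7 total=28
k=4 load=t4/7c comp=t3/5c wait=7 total=35
k=5 load=t5/2c comp=t4/7c wait=7 total=42
k=6 load=t6/3c comp=t5/8c wait=8 total=50
k=7 load=t7/2c comp=t6/4c wait=4 total=54
k=8 load=t8/8c comp=t7/9c wait=9 total=63
k=9 load=- comp=t8/7c wait=7 total=70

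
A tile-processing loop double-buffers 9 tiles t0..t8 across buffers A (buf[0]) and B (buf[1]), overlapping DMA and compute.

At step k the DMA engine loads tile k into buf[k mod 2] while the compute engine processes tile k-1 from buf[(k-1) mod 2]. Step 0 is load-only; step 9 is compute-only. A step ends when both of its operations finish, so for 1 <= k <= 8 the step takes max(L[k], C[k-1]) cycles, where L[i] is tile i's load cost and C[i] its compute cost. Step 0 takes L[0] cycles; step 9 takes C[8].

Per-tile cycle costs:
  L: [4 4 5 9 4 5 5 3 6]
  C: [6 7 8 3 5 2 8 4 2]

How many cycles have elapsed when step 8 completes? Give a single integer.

end_cycle[8] = 54

step 0: L[0]=4 → dur=4, Σ=4 | A=load:t0 B=idle [load-only]
step 1: L[1]=4 C[0]=6 → dur=6, Σ=10 | A=compute:t0 B=load:t1 [compute-bound]
step 2: L[2]=5 C[1]=7 → dur=7, Σ=17 | A=load:t2 B=compute:t1 [compute-bound]
step 3: L[3]=9 C[2]=8 → dur=9, Σ=26 | A=compute:t2 B=load:t3 [load-bound]
step 4: L[4]=4 C[3]=3 → dur=4, Σ=30 | A=load:t4 B=compute:t3 [load-bound]
step 5: L[5]=5 C[4]=5 → dur=5, Σ=35 | A=compute:t4 B=load:t5 [tied]
step 6: L[6]=5 C[5]=2 → dur=5, Σ=40 | A=load:t6 B=compute:t5 [load-bound]
step 7: L[7]=3 C[6]=8 → dur=8, Σ=48 | A=compute:t6 B=load:t7 [compute-bound]
step 8: L[8]=6 C[7]=4 → dur=6, Σ=54 | A=load:t8 B=compute:t7 [load-bound]
step 9: C[8]=2 → dur=2, Σ=56 | A=compute:t8 B=idle [compute-only]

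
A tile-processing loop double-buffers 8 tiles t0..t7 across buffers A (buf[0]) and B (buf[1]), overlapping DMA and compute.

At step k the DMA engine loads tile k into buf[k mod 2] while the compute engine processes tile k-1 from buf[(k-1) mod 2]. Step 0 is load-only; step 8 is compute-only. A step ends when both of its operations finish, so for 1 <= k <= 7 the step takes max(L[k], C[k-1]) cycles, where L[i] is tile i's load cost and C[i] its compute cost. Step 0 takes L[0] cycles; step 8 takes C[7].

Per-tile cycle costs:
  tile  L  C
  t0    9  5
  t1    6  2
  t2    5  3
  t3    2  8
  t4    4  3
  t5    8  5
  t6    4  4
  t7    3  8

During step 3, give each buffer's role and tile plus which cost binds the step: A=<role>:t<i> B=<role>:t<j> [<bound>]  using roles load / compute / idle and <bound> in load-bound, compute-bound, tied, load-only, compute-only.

step 3: A=compute:t2 B=load:t3 [compute-bound]

  0. 9=9c; end=9; A:t0 B:-
  1. max(6,5)=6c; end=15; A:t0 B:t1
  2. max(5,2)=5c; end=20; A:t2 B:t1
  3. max(2,3)=3c; end=23; A:t2 B:t3
  4. max(4,8)=8c; end=31; A:t4 B:t3
  5. max(8,3)=8c; end=39; A:t4 B:t5
  6. max(4,5)=5c; end=44; A:t6 B:t5
  7. max(3,4)=4c; end=48; A:t6 B:t7
  8. 8=8c; end=56; A:t6 B:t7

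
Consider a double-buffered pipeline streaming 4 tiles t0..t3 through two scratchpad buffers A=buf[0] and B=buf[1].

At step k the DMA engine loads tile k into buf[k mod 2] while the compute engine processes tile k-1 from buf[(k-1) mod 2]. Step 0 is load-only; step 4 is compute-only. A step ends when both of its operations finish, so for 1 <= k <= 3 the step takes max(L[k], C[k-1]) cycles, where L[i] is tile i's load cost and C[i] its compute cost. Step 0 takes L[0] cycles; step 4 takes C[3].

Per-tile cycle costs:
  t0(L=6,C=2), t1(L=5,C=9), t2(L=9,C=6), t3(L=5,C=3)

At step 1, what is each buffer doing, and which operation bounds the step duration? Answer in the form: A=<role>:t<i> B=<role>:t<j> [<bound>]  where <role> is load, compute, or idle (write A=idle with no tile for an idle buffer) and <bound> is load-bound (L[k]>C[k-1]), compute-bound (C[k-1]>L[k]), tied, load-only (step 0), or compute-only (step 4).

step 1: A=compute:t0 B=load:t1 [load-bound]

  0. 6=6c; end=6; A:t0 B:-
  1. max(5,2)=5c; end=11; A:t0 B:t1
  2. max(9,9)=9c; end=20; A:t2 B:t1
  3. max(5,6)=6c; end=26; A:t2 B:t3
  4. 3=3c; end=29; A:t2 B:t3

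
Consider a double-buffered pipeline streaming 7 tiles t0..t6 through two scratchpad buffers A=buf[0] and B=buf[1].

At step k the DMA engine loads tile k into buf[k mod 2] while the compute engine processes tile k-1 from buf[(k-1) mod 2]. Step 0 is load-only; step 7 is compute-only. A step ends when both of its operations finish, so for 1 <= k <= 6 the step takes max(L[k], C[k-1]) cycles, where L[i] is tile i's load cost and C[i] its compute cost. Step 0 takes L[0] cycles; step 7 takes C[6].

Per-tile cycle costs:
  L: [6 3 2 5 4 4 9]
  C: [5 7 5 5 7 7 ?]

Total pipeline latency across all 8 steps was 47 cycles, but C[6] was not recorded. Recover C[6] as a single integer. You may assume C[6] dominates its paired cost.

step 0 | dur = L[0]=6 = 6
step 1 | dur = max(L[1]=3, C[0]=5) = 5
step 2 | dur = max(L[2]=2, C[1]=7) = 7
step 3 | dur = max(L[3]=5, C[2]=5) = 5
step 4 | dur = max(L[4]=4, C[3]=5) = 5
step 5 | dur = max(L[5]=4, C[4]=7) = 7
step 6 | dur = max(L[6]=9, C[5]=7) = 9
step 7 | dur = C[6]=? = C[6]  (unknown; binding)
sum of known step durations = 44
dur[7] = total - known = 47 - 44 = 3
C[6] is the binding max in step 7, so C[6] = dur[7] = 3

C[6] = 3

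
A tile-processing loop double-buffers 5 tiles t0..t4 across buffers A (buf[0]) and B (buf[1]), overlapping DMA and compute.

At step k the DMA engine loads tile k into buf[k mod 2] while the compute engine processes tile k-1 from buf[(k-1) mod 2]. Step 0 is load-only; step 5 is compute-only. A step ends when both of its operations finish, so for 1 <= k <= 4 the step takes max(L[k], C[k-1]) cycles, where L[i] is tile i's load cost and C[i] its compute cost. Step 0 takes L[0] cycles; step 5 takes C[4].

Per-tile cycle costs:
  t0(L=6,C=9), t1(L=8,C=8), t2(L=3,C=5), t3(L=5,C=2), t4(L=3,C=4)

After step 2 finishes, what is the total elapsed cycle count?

end_cycle[2] = 23

  0. 6=6c; end=6; A:t0 B:-
  1. max(8,9)=9c; end=15; A:t0 B:t1
  2. max(3,8)=8c; end=23; A:t2 B:t1
  3. max(5,5)=5c; end=28; A:t2 B:t3
  4. max(3,2)=3c; end=31; A:t4 B:t3
  5. 4=4c; end=35; A:t4 B:t3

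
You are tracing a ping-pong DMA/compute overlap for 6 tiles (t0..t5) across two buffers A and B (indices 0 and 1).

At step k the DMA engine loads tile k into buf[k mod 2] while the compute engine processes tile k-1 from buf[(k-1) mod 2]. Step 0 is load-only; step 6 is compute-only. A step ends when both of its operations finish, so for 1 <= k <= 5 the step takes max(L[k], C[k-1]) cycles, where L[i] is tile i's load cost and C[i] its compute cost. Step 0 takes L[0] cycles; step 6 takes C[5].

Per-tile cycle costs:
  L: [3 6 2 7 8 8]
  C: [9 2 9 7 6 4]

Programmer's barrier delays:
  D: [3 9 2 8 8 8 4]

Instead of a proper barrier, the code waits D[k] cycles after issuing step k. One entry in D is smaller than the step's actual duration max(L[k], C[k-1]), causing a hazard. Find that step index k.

hazard at step 3

[0] required=L[0]=3=3 vs D=3 ok
[1] required=max(L[1]=6,C[0]=9)=9 vs D=9 ok
[2] required=max(L[2]=2,C[1]=2)=2 vs D=2 ok
[3] required=max(L[3]=7,C[2]=9)=9 vs D=8 SHORT
[4] required=max(L[4]=8,C[3]=7)=8 vs D=8 ok
[5] required=max(L[5]=8,C[4]=6)=8 vs D=8 ok
[6] required=C[5]=4=4 vs D=4 ok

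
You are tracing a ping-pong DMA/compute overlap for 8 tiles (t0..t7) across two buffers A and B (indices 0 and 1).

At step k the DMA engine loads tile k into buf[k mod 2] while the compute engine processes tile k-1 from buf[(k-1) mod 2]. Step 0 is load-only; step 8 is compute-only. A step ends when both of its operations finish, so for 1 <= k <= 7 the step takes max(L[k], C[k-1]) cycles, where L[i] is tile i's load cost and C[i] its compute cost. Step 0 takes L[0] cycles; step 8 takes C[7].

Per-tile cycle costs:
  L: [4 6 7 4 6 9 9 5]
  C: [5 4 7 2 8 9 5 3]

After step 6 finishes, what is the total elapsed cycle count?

[0] DMA t0→A (4c) ∥ CU idle ⇒ 4c, clock 4
[1] DMA t1→B (6c) ∥ CU A:t0 (5c) ⇒ 6c, clock 10
[2] DMA t2→A (7c) ∥ CU B:t1 (4c) ⇒ 7c, clock 17
[3] DMA t3→B (4c) ∥ CU A:t2 (7c) ⇒ 7c, clock 24
[4] DMA t4→A (6c) ∥ CU B:t3 (2c) ⇒ 6c, clock 30
[5] DMA t5→B (9c) ∥ CU A:t4 (8c) ⇒ 9c, clock 39
[6] DMA t6→A (9c) ∥ CU B:t5 (9c) ⇒ 9c, clock 48
[7] DMA t7→B (5c) ∥ CU A:t6 (5c) ⇒ 5c, clock 53
[8] DMA idle ∥ CU B:t7 (3c) ⇒ 3c, clock 56

end_cycle[6] = 48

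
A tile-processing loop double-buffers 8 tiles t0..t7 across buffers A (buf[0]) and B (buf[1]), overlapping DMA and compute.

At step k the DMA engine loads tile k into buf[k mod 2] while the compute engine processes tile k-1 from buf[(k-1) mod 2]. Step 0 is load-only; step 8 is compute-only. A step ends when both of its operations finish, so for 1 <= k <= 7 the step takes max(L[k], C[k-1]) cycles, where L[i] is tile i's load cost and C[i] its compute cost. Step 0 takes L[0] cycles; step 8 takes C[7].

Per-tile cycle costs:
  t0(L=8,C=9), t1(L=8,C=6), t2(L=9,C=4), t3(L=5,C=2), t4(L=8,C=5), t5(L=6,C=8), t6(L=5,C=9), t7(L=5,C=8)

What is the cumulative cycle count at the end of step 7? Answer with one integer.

end_cycle[7] = 62

[0] DMA t0→A (8c) ∥ CU idle ⇒ 8c, clock 8
[1] DMA t1→B (8c) ∥ CU A:t0 (9c) ⇒ 9c, clock 17
[2] DMA t2→A (9c) ∥ CU B:t1 (6c) ⇒ 9c, clock 26
[3] DMA t3→B (5c) ∥ CU A:t2 (4c) ⇒ 5c, clock 31
[4] DMA t4→A (8c) ∥ CU B:t3 (2c) ⇒ 8c, clock 39
[5] DMA t5→B (6c) ∥ CU A:t4 (5c) ⇒ 6c, clock 45
[6] DMA t6→A (5c) ∥ CU B:t5 (8c) ⇒ 8c, clock 53
[7] DMA t7→B (5c) ∥ CU A:t6 (9c) ⇒ 9c, clock 62
[8] DMA idle ∥ CU B:t7 (8c) ⇒ 8c, clock 70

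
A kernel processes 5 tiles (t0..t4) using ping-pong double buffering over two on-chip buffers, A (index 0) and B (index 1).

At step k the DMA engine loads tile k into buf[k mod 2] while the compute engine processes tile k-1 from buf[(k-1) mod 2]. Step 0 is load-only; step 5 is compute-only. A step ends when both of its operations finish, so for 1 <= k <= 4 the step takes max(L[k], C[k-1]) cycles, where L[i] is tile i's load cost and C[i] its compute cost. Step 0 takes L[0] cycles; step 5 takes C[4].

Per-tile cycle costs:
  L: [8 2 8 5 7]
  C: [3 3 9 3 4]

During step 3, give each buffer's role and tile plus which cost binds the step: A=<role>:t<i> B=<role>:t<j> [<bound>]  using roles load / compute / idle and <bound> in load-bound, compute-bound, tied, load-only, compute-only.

k=0 load=t0/8c comp=- wait=8 total=8
k=1 load=t1/2c comp=t0/3c wait=3 total=11
k=2 load=t2/8c comp=t1/3c wait=8 total=19
k=3 load=t3/5c comp=t2/9c wait=9 total=28
k=4 load=t4/7c comp=t3/3c wait=7 total=35
k=5 load=- comp=t4/4c wait=4 total=39

step 3: A=compute:t2 B=load:t3 [compute-bound]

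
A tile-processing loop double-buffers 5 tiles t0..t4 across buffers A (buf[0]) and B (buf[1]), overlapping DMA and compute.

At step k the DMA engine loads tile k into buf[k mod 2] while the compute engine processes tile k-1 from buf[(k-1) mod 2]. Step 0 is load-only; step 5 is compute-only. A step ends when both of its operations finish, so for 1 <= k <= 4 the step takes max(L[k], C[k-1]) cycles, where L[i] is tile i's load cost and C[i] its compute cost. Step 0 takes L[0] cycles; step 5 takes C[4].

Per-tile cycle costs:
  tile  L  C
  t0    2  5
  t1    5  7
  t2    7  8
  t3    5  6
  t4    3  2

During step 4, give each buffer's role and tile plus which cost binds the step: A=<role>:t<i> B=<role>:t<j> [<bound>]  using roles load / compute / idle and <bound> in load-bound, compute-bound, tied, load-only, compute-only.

step 4: A=load:t4 B=compute:t3 [compute-bound]

  0. 2=2c; end=2; A:t0 B:-
  1. max(5,5)=5c; end=7; A:t0 B:t1
  2. max(7,7)=7c; end=14; A:t2 B:t1
  3. max(5,8)=8c; end=22; A:t2 B:t3
  4. max(3,6)=6c; end=28; A:t4 B:t3
  5. 2=2c; end=30; A:t4 B:t3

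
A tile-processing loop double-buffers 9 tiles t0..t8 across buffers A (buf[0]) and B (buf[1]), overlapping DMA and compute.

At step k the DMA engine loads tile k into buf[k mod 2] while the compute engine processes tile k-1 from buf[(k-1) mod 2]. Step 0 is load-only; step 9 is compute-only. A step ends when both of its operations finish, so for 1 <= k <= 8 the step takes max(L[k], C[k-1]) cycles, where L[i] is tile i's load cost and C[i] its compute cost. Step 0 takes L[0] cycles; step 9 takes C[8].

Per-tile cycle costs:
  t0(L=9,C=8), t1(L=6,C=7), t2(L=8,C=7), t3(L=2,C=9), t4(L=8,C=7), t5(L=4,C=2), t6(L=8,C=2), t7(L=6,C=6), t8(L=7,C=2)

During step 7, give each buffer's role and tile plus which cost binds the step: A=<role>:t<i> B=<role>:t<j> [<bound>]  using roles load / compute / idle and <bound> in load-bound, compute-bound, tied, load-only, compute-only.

step 0: L[0]=9 → dur=9, Σ=9 | A=load:t0 B=idle [load-only]
step 1: L[1]=6 C[0]=8 → dur=8, Σ=17 | A=compute:t0 B=load:t1 [compute-bound]
step 2: L[2]=8 C[1]=7 → dur=8, Σ=25 | A=load:t2 B=compute:t1 [load-bound]
step 3: L[3]=2 C[2]=7 → dur=7, Σ=32 | A=compute:t2 B=load:t3 [compute-bound]
step 4: L[4]=8 C[3]=9 → dur=9, Σ=41 | A=load:t4 B=compute:t3 [compute-bound]
step 5: L[5]=4 C[4]=7 → dur=7, Σ=48 | A=compute:t4 B=load:t5 [compute-bound]
step 6: L[6]=8 C[5]=2 → dur=8, Σ=56 | A=load:t6 B=compute:t5 [load-bound]
step 7: L[7]=6 C[6]=2 → dur=6, Σ=62 | A=compute:t6 B=load:t7 [load-bound]
step 8: L[8]=7 C[7]=6 → dur=7, Σ=69 | A=load:t8 B=compute:t7 [load-bound]
step 9: C[8]=2 → dur=2, Σ=71 | A=compute:t8 B=idle [compute-only]

step 7: A=compute:t6 B=load:t7 [load-bound]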